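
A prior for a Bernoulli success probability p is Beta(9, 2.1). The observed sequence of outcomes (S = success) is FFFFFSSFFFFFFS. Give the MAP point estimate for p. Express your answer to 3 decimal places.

p̂_MAP = 0.476

Prior: Beta(9, 2.1).
Data: 3 successes in 14 trials (from the sequence). The binomial likelihood contributes p^3(1−p)^11, so the posterior is Beta(9+3, 2.1+11) = Beta(12, 13.1).
For Beta(a, b) with a, b > 1 the mode is (a−1)/(a+b−2) = 11/23.1 ≈ 0.476.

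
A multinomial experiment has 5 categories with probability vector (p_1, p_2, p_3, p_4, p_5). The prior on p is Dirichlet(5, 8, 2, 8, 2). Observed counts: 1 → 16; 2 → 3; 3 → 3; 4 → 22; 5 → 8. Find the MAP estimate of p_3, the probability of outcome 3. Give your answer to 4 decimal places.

MAP estimate: 0.0556

The posterior is Dirichlet(αᵢ + nᵢ) = Dirichlet(21, 11, 5, 30, 10).
For a Dirichlet(a₁,…,a_K) with all aᵢ > 1, the mode has j-th component (aⱼ − 1)/(Σaᵢ − K).
Here Σaᵢ = 77 and K = 5, so p_3 = (5 − 1)/(77 − 5) = 4/72 ≈ 0.0556.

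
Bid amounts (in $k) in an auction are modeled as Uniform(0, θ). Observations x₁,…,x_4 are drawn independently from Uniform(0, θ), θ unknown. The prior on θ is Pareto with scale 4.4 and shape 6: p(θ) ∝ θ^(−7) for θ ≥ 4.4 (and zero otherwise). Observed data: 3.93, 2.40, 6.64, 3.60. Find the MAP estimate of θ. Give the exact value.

The Uniform(0, θ) likelihood is θ^(−n) for θ ≥ max(xᵢ), zero otherwise. Here max(xᵢ) = 6.64.
Posterior ∝ θ^(−7) · θ^(−4) = θ^(−11) on θ ≥ max(4.4, 6.64) = 6.64.
This density is strictly decreasing in θ, so the posterior mode lies at the lower boundary of the support.

θ̂_MAP = 6.64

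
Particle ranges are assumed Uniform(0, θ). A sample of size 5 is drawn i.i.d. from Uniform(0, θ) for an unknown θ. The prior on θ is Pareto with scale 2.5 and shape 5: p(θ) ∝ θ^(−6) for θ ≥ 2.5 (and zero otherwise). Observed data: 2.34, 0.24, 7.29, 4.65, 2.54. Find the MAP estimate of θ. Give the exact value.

θ̂_MAP = 7.29

The Uniform(0, θ) likelihood is θ^(−n) for θ ≥ max(xᵢ), zero otherwise. Here max(xᵢ) = 7.29.
Posterior ∝ θ^(−6) · θ^(−5) = θ^(−11) on θ ≥ max(2.5, 7.29) = 7.29.
This density is strictly decreasing in θ, so the posterior mode lies at the lower boundary of the support.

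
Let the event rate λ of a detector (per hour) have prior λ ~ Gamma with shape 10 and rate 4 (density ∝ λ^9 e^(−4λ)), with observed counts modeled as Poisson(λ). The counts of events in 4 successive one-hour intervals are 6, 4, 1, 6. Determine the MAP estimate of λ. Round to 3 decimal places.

λ̂_MAP = 3.250

Σxᵢ = 6+4+1+6 = 17, with n = 4.
Posterior ∝ λ^9e^(−4λ) · λ^17e^(−4λ) = λ^26e^(−8λ), i.e. Gamma(shape=27, rate=8).
The mode of a Gamma(a, b) with a ≥ 1 (shape–rate) is (a−1)/b = 26/8 ≈ 3.250.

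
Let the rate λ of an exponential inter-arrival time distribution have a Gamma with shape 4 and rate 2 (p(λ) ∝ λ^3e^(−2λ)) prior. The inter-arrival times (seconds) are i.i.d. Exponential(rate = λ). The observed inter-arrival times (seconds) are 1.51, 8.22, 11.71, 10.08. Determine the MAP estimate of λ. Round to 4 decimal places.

The Exponential(rate=λ) likelihood is ∝ λ^n e^(−λΣtᵢ). Here n = 4 and Σtᵢ = 1.51 + 8.22 + 11.71 + 10.08 = 31.52.
Posterior ∝ λ^3e^(−2λ) · λ^4e^(−31.52λ) = λ^7e^(−33.52λ), i.e. Gamma(8, 33.52).
Mode = (a−1)/b = 7/33.52 ≈ 0.2088.

λ̂_MAP = 0.2088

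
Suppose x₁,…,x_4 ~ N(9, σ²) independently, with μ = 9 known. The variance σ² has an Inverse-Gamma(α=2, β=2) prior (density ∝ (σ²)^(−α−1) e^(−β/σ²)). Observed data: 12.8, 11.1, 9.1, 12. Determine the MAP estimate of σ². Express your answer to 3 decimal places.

Sum of squared deviations about the known mean: SS = (12.8−9)² + (11.1−9)² + (9.1−9)² + (12−9)² = 27.86.
The Normal likelihood contributes (σ²)^(−n/2) exp(−SS/(2σ²)), so the posterior is Inverse-Gamma(α + n/2, β + SS/2) = Inverse-Gamma(4, 15.93).
The mode of Inverse-Gamma(a, b) is b/(a+1) = 15.93/5 ≈ 3.186.

σ̂²_MAP = 3.186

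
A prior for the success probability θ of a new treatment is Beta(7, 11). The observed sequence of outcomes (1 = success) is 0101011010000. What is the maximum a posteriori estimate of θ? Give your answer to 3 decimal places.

Prior: Beta(7, 11).
Data: 5 successes in 13 trials (from the sequence). The binomial likelihood contributes θ^5(1−θ)^8, so the posterior is Beta(7+5, 11+8) = Beta(12, 19).
For Beta(a, b) with a, b > 1 the mode is (a−1)/(a+b−2) = 11/29 ≈ 0.379.

θ̂_MAP = 0.379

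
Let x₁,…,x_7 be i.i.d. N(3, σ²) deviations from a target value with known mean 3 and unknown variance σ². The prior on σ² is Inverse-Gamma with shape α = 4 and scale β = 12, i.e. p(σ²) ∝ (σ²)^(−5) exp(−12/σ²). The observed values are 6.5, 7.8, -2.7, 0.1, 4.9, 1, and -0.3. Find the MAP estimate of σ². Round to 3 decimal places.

σ̂²_MAP = 6.982

Sum of squared deviations about the known mean: SS = (6.5−3)² + (7.8−3)² + (-2.7−3)² + (0.1−3)² + (4.9−3)² + (1−3)² + (-0.3−3)² = 94.69.
The Normal likelihood contributes (σ²)^(−n/2) exp(−SS/(2σ²)), so the posterior is Inverse-Gamma(α + n/2, β + SS/2) = Inverse-Gamma(7.5, 59.345).
The mode of Inverse-Gamma(a, b) is b/(a+1) = 59.345/8.5 ≈ 6.982.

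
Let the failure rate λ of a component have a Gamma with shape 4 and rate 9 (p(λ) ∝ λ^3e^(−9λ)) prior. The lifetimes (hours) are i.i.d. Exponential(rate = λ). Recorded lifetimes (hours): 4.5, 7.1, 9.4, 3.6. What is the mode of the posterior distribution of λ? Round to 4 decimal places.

The Exponential(rate=λ) likelihood is ∝ λ^n e^(−λΣtᵢ). Here n = 4 and Σtᵢ = 4.5 + 7.1 + 9.4 + 3.6 = 24.6.
Posterior ∝ λ^3e^(−9λ) · λ^4e^(−24.6λ) = λ^7e^(−33.6λ), i.e. Gamma(8, 33.6).
Mode = (a−1)/b = 7/33.6 ≈ 0.2083.

λ̂_MAP = 0.2083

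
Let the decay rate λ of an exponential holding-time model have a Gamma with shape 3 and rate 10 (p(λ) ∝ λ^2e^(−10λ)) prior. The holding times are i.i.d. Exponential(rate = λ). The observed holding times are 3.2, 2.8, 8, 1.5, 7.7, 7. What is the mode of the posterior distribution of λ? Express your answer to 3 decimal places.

The Exponential(rate=λ) likelihood is ∝ λ^n e^(−λΣtᵢ). Here n = 6 and Σtᵢ = 3.2 + 2.8 + 8 + 1.5 + 7.7 + 7 = 30.2.
Posterior ∝ λ^2e^(−10λ) · λ^6e^(−30.2λ) = λ^8e^(−40.2λ), i.e. Gamma(9, 40.2).
Mode = (a−1)/b = 8/40.2 ≈ 0.199.

λ̂_MAP = 0.199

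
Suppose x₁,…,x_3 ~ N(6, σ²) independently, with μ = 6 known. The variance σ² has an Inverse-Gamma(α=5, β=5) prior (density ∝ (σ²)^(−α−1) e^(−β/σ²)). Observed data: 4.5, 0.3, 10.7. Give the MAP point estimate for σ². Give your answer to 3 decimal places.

Sum of squared deviations about the known mean: SS = (4.5−6)² + (0.3−6)² + (10.7−6)² = 56.83.
The Normal likelihood contributes (σ²)^(−n/2) exp(−SS/(2σ²)), so the posterior is Inverse-Gamma(α + n/2, β + SS/2) = Inverse-Gamma(6.5, 33.415).
The mode of Inverse-Gamma(a, b) is b/(a+1) = 33.415/7.5 ≈ 4.455.

σ̂²_MAP = 4.455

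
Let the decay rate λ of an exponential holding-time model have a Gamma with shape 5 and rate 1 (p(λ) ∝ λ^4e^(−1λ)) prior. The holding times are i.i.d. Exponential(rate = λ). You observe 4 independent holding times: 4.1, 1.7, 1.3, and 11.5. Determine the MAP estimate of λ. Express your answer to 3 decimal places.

λ̂_MAP = 0.408

The Exponential(rate=λ) likelihood is ∝ λ^n e^(−λΣtᵢ). Here n = 4 and Σtᵢ = 4.1 + 1.7 + 1.3 + 11.5 = 18.6.
Posterior ∝ λ^4e^(−1λ) · λ^4e^(−18.6λ) = λ^8e^(−19.6λ), i.e. Gamma(9, 19.6).
Mode = (a−1)/b = 8/19.6 ≈ 0.408.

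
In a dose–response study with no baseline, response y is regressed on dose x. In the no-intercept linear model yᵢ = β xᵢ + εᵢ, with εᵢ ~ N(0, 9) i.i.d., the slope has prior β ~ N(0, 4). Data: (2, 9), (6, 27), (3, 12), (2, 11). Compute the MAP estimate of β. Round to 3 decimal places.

β̂_MAP = 4.308

log p(β | y) = −Σ(yᵢ − βxᵢ)²/(2·9) − β²/(2·4) + const.
Setting the derivative to zero: Σxᵢ(yᵢ − βxᵢ)/9 − β/4 = 0, so β = Σxᵢyᵢ / (Σxᵢ² + σ²/τ²).
Σxᵢyᵢ = 2·9 + 6·27 + 3·12 + 2·11 = 238; Σxᵢ² = 53; σ²/τ² = 2.25.
β̂_MAP = 238 / (53 + 2.25) = 238/55.25 ≈ 4.308.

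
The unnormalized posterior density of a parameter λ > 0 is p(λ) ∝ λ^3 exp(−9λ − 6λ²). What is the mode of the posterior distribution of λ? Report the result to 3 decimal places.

ℓ'(λ) = 3/λ − 9 − 12λ. Setting this to zero and multiplying by λ: 12λ² + 9λ − 3 = 0.
λ = (−9 + √(9² + 4·12·3)) / (2·12) = (−9 + √225) / 24 = (−9 + 15)/24 = 1/4.
ℓ''(λ) = −3/λ² − 12 < 0, confirming a maximum.

λ̂_MAP = 0.250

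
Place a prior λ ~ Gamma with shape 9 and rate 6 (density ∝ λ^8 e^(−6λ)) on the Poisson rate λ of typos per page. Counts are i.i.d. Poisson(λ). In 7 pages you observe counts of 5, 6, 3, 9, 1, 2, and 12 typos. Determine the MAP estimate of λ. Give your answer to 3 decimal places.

Σxᵢ = 5+6+3+9+1+2+12 = 38, with n = 7.
Posterior ∝ λ^8e^(−6λ) · λ^38e^(−7λ) = λ^46e^(−13λ), i.e. Gamma(shape=47, rate=13).
The mode of a Gamma(a, b) with a ≥ 1 (shape–rate) is (a−1)/b = 46/13 ≈ 3.538.

λ̂_MAP = 3.538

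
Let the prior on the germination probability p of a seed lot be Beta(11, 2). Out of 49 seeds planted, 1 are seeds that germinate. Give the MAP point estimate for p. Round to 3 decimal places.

p̂_MAP = 0.183

Prior: Beta(11, 2).
Data: 1 success in 49 trials. The binomial likelihood contributes p(1−p)^48, so the posterior is Beta(11+1, 2+48) = Beta(12, 50).
For Beta(a, b) with a, b > 1 the mode is (a−1)/(a+b−2) = 11/60 ≈ 0.183.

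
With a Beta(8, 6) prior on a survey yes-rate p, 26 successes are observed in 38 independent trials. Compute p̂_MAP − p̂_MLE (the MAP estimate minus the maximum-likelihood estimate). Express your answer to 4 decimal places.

MAP − MLE = -0.0242

Posterior is Beta(34, 18); MAP = (34−1)/(52−2) = 33/50 ≈ 0.66000.
MLE ignores the prior: p̂_MLE = k/n = 26/38 ≈ 0.68421.
Difference = 33/50 − 26/38 = -23/950 ≈ -0.0242.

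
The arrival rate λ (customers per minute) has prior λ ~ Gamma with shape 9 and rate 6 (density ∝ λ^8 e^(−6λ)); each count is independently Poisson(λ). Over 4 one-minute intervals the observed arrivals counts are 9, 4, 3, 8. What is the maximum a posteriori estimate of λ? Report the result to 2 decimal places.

Σxᵢ = 9+4+3+8 = 24, with n = 4.
Posterior ∝ λ^8e^(−6λ) · λ^24e^(−4λ) = λ^32e^(−10λ), i.e. Gamma(shape=33, rate=10).
The mode of a Gamma(a, b) with a ≥ 1 (shape–rate) is (a−1)/b = 32/10 ≈ 3.20.

λ̂_MAP = 3.20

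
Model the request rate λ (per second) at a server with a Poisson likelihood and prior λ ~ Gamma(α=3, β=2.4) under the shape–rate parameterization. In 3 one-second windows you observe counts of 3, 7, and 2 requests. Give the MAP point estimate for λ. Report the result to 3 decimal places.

λ̂_MAP = 2.593

Σxᵢ = 3+7+2 = 12, with n = 3.
Posterior ∝ λ^2e^(−2.4λ) · λ^12e^(−3λ) = λ^14e^(−5.4λ), i.e. Gamma(shape=15, rate=5.4).
The mode of a Gamma(a, b) with a ≥ 1 (shape–rate) is (a−1)/b = 14/5.4 ≈ 2.593.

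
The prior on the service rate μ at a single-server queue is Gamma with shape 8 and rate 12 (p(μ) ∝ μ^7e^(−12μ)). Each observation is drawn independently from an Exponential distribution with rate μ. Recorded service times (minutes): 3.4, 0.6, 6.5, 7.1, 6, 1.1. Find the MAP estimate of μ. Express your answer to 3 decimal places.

The Exponential(rate=μ) likelihood is ∝ μ^n e^(−μΣtᵢ). Here n = 6 and Σtᵢ = 3.4 + 0.6 + 6.5 + 7.1 + 6 + 1.1 = 24.7.
Posterior ∝ μ^7e^(−12μ) · μ^6e^(−24.7μ) = μ^13e^(−36.7μ), i.e. Gamma(14, 36.7).
Mode = (a−1)/b = 13/36.7 ≈ 0.354.

μ̂_MAP = 0.354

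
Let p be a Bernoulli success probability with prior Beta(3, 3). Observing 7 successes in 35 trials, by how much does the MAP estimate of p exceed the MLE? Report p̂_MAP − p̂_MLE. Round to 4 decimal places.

MAP − MLE = 0.0308

Posterior is Beta(10, 31); MAP = (10−1)/(41−2) = 9/39 ≈ 0.23077.
MLE ignores the prior: p̂_MLE = k/n = 7/35 ≈ 0.20000.
Difference = 9/39 − 7/35 = 2/65 ≈ 0.0308.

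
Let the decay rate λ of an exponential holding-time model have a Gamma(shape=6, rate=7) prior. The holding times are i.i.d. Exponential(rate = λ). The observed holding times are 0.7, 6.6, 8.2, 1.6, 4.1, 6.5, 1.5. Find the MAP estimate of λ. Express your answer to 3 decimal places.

λ̂_MAP = 0.331

The Exponential(rate=λ) likelihood is ∝ λ^n e^(−λΣtᵢ). Here n = 7 and Σtᵢ = 0.7 + 6.6 + 8.2 + 1.6 + 4.1 + 6.5 + 1.5 = 29.2.
Posterior ∝ λ^5e^(−7λ) · λ^7e^(−29.2λ) = λ^12e^(−36.2λ), i.e. Gamma(13, 36.2).
Mode = (a−1)/b = 12/36.2 ≈ 0.331.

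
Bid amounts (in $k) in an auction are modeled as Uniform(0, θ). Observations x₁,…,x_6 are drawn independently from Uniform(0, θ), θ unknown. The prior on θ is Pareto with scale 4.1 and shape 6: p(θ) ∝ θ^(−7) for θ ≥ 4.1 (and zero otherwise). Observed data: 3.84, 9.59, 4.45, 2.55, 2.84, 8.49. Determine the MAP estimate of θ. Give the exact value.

The Uniform(0, θ) likelihood is θ^(−n) for θ ≥ max(xᵢ), zero otherwise. Here max(xᵢ) = 9.59.
Posterior ∝ θ^(−7) · θ^(−6) = θ^(−13) on θ ≥ max(4.1, 9.59) = 9.59.
This density is strictly decreasing in θ, so the posterior mode lies at the lower boundary of the support.

θ̂_MAP = 9.59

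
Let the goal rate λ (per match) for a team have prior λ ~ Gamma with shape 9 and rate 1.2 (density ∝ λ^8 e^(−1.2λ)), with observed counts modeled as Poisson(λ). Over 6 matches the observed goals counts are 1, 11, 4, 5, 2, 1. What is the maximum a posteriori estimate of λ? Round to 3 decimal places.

λ̂_MAP = 4.444

Σxᵢ = 1+11+4+5+2+1 = 24, with n = 6.
Posterior ∝ λ^8e^(−1.2λ) · λ^24e^(−6λ) = λ^32e^(−7.2λ), i.e. Gamma(shape=33, rate=7.2).
The mode of a Gamma(a, b) with a ≥ 1 (shape–rate) is (a−1)/b = 32/7.2 ≈ 4.444.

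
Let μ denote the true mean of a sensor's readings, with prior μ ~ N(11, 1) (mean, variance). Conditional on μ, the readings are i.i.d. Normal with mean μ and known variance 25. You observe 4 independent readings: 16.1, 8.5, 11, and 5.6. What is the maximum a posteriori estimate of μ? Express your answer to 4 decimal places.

μ̂_MAP = 10.9034

n = 4; x̄ = (16.1 + 8.5 + 11 + 5.6)/4 = 41.2/4 = 10.3.
For a Normal prior and Normal likelihood with known variance, the posterior is Normal; its mode equals its mean, the precision-weighted average.
Prior precision 1/σ₀² = 1/1 = 1; data precision n/σ² = 4/25 = 0.16.
μ̂ = (1·11 + 0.16·10.3) / (1 + 0.16) = 12.648/1.16 = 1581/145 ≈ 10.9034.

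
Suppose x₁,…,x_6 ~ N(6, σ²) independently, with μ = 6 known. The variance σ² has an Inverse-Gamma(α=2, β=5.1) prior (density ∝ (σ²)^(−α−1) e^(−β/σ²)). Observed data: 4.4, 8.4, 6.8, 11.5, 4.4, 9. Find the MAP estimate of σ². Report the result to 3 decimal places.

σ̂²_MAP = 5.081

Sum of squared deviations about the known mean: SS = (4.4−6)² + (8.4−6)² + (6.8−6)² + (11.5−6)² + (4.4−6)² + (9−6)² = 50.77.
The Normal likelihood contributes (σ²)^(−n/2) exp(−SS/(2σ²)), so the posterior is Inverse-Gamma(α + n/2, β + SS/2) = Inverse-Gamma(5, 30.485).
The mode of Inverse-Gamma(a, b) is b/(a+1) = 30.485/6 ≈ 5.081.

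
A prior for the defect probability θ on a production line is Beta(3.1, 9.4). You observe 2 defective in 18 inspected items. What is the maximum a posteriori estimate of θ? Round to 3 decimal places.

θ̂_MAP = 0.144

Prior: Beta(3.1, 9.4).
Data: 2 successes in 18 trials. The binomial likelihood contributes θ^2(1−θ)^16, so the posterior is Beta(3.1+2, 9.4+16) = Beta(5.1, 25.4).
For Beta(a, b) with a, b > 1 the mode is (a−1)/(a+b−2) = 4.1/28.5 ≈ 0.144.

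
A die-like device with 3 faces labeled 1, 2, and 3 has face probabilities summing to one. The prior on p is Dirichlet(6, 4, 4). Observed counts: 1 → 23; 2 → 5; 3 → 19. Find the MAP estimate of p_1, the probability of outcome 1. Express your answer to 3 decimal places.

The posterior is Dirichlet(αᵢ + nᵢ) = Dirichlet(29, 9, 23).
For a Dirichlet(a₁,…,a_K) with all aᵢ > 1, the mode has j-th component (aⱼ − 1)/(Σaᵢ − K).
Here Σaᵢ = 61 and K = 3, so p_1 = (29 − 1)/(61 − 3) = 28/58 ≈ 0.483.

MAP estimate: 0.483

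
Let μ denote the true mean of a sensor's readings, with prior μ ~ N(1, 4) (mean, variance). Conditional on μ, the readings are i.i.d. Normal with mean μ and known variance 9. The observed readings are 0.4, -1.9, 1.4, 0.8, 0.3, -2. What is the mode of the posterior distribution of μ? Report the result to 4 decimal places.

μ̂_MAP = 0.1515

n = 6; x̄ = (0.4 + (-1.9) + 1.4 + 0.8 + 0.3 + (-2))/6 = -1/6 = -1/6 ≈ -0.1667.
For a Normal prior and Normal likelihood with known variance, the posterior is Normal; its mode equals its mean, the precision-weighted average.
Prior precision 1/σ₀² = 1/4 = 0.25; data precision n/σ² = 6/9 = 2/3.
μ̂ = (0.25·1 + (2/3)·(-1/6)) / (0.25 + 2/3) = (5/36)/(11/12) = 5/33 ≈ 0.1515.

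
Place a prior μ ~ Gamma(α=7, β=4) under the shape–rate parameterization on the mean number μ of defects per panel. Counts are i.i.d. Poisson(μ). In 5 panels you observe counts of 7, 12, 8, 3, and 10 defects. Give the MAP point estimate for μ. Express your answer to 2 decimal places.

Σxᵢ = 7+12+8+3+10 = 40, with n = 5.
Posterior ∝ μ^6e^(−4μ) · μ^40e^(−5μ) = μ^46e^(−9μ), i.e. Gamma(shape=47, rate=9).
The mode of a Gamma(a, b) with a ≥ 1 (shape–rate) is (a−1)/b = 46/9 ≈ 5.11.

μ̂_MAP = 5.11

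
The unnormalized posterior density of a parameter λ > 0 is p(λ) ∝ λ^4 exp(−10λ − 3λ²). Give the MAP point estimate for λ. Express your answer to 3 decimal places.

ℓ'(λ) = 4/λ − 10 − 6λ. Setting this to zero and multiplying by λ: 6λ² + 10λ − 4 = 0.
λ = (−10 + √(10² + 4·6·4)) / (2·6) = (−10 + √196) / 12 = (−10 + 14)/12 = 1/3.
ℓ''(λ) = −4/λ² − 6 < 0, confirming a maximum.

λ̂_MAP = 0.333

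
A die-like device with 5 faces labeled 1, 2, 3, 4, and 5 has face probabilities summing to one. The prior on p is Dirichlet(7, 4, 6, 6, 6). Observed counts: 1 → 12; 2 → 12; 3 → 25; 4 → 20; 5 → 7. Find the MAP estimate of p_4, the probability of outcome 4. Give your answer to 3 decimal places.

MAP estimate: 0.250

The posterior is Dirichlet(αᵢ + nᵢ) = Dirichlet(19, 16, 31, 26, 13).
For a Dirichlet(a₁,…,a_K) with all aᵢ > 1, the mode has j-th component (aⱼ − 1)/(Σaᵢ − K).
Here Σaᵢ = 105 and K = 5, so p_4 = (26 − 1)/(105 − 5) = 25/100 ≈ 0.250.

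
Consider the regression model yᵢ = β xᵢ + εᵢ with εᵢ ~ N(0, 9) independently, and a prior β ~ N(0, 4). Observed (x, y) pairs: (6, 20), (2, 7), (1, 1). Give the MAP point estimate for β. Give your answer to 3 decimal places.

β̂_MAP = 3.121

log p(β | y) = −Σ(yᵢ − βxᵢ)²/(2·9) − β²/(2·4) + const.
Setting the derivative to zero: Σxᵢ(yᵢ − βxᵢ)/9 − β/4 = 0, so β = Σxᵢyᵢ / (Σxᵢ² + σ²/τ²).
Σxᵢyᵢ = 6·20 + 2·7 + 1·1 = 135; Σxᵢ² = 41; σ²/τ² = 2.25.
β̂_MAP = 135 / (41 + 2.25) = 135/43.25 ≈ 3.121.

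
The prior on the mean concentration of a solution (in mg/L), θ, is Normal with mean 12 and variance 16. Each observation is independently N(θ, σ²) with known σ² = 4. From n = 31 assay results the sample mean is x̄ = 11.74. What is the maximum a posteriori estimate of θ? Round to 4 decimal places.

θ̂_MAP = 11.7421

n = 31, x̄ = 11.74.
For a Normal prior and Normal likelihood with known variance, the posterior is Normal; its mode equals its mean, the precision-weighted average.
Prior precision 1/σ₀² = 1/16 = 0.0625; data precision n/σ² = 31/4 = 7.75.
θ̂ = (0.0625·12 + 7.75·11.74) / (0.0625 + 7.75) = 91.735/7.8125 = 11.74208 ≈ 11.7421.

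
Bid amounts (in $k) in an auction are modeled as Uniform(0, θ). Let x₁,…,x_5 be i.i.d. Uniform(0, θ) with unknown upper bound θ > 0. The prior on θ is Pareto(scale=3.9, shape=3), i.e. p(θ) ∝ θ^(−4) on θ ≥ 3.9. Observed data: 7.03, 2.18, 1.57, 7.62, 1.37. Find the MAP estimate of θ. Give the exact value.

θ̂_MAP = 7.62

The Uniform(0, θ) likelihood is θ^(−n) for θ ≥ max(xᵢ), zero otherwise. Here max(xᵢ) = 7.62.
Posterior ∝ θ^(−4) · θ^(−5) = θ^(−9) on θ ≥ max(3.9, 7.62) = 7.62.
This density is strictly decreasing in θ, so the posterior mode lies at the lower boundary of the support.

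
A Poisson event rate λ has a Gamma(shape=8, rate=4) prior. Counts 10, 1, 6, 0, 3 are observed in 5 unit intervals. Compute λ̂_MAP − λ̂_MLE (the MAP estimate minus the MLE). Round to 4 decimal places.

Σxᵢ = 20. Posterior is Gamma(28, 9); MAP = (28−1)/9 = 27/9 ≈ 3.00000.
MLE = x̄ = 20/5 ≈ 4.00000.
Difference = 27/9 − 20/5 = -1 ≈ -1.0000.

MAP − MLE = -1.0000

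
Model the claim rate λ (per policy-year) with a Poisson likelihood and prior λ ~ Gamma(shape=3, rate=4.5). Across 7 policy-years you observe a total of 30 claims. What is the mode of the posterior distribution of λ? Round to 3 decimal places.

λ̂_MAP = 2.783

Σxᵢ = 30, n = 7.
Posterior ∝ λ^2e^(−4.5λ) · λ^30e^(−7λ) = λ^32e^(−11.5λ), i.e. Gamma(shape=33, rate=11.5).
The mode of a Gamma(a, b) with a ≥ 1 (shape–rate) is (a−1)/b = 32/11.5 ≈ 2.783.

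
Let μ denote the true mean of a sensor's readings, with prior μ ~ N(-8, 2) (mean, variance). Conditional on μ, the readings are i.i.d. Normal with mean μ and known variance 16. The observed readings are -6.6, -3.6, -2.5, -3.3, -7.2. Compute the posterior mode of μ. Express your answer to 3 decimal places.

μ̂_MAP = -6.708

n = 5; x̄ = ((-6.6) + (-3.6) + (-2.5) + (-3.3) + (-7.2))/5 = -23.2/5 = -4.64.
For a Normal prior and Normal likelihood with known variance, the posterior is Normal; its mode equals its mean, the precision-weighted average.
Prior precision 1/σ₀² = 1/2 = 0.5; data precision n/σ² = 5/16 = 0.3125.
μ̂ = (0.5·(-8) + 0.3125·(-4.64)) / (0.5 + 0.3125) = (-5.45)/0.8125 = -436/65 ≈ -6.708.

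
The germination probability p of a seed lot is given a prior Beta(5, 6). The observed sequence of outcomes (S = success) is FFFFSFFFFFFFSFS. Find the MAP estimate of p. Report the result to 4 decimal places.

Prior: Beta(5, 6).
Data: 3 successes in 15 trials (from the sequence). The binomial likelihood contributes p^3(1−p)^12, so the posterior is Beta(5+3, 6+12) = Beta(8, 18).
For Beta(a, b) with a, b > 1 the mode is (a−1)/(a+b−2) = 7/24 ≈ 0.2917.

p̂_MAP = 0.2917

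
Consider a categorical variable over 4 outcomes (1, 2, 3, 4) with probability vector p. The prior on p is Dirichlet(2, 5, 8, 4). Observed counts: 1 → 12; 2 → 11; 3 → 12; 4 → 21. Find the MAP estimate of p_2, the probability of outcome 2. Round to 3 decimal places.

The posterior is Dirichlet(αᵢ + nᵢ) = Dirichlet(14, 16, 20, 25).
For a Dirichlet(a₁,…,a_K) with all aᵢ > 1, the mode has j-th component (aⱼ − 1)/(Σaᵢ − K).
Here Σaᵢ = 75 and K = 4, so p_2 = (16 − 1)/(75 − 4) = 15/71 ≈ 0.211.

MAP estimate: 0.211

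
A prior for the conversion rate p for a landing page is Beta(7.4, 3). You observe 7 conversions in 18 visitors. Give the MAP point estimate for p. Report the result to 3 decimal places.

p̂_MAP = 0.508

Prior: Beta(7.4, 3).
Data: 7 successes in 18 trials. The binomial likelihood contributes p^7(1−p)^11, so the posterior is Beta(7.4+7, 3+11) = Beta(14.4, 14).
For Beta(a, b) with a, b > 1 the mode is (a−1)/(a+b−2) = 13.4/26.4 ≈ 0.508.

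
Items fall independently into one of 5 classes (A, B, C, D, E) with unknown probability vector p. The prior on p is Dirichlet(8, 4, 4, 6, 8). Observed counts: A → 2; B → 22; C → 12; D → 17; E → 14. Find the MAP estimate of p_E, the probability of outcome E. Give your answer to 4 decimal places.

MAP estimate of p_E = 0.2283

The posterior is Dirichlet(αᵢ + nᵢ) = Dirichlet(10, 26, 16, 23, 22).
For a Dirichlet(a₁,…,a_K) with all aᵢ > 1, the mode has j-th component (aⱼ − 1)/(Σaᵢ − K).
Here Σaᵢ = 97 and K = 5, so p_E = (22 − 1)/(97 − 5) = 21/92 ≈ 0.2283.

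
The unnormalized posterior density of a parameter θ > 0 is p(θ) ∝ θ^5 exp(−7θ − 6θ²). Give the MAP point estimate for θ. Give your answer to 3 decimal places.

θ̂_MAP = 0.417

ℓ'(θ) = 5/θ − 7 − 12θ. Setting this to zero and multiplying by θ: 12θ² + 7θ − 5 = 0.
θ = (−7 + √(7² + 4·12·5)) / (2·12) = (−7 + √289) / 24 = (−7 + 17)/24 = 5/12.
ℓ''(θ) = −5/θ² − 12 < 0, confirming a maximum.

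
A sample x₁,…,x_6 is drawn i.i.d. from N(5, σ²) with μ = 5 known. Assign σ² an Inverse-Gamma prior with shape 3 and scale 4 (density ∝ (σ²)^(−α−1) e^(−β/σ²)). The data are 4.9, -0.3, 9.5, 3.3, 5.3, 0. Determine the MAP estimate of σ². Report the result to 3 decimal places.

Sum of squared deviations about the known mean: SS = (4.9−5)² + (-0.3−5)² + (9.5−5)² + (3.3−5)² + (5.3−5)² + (0−5)² = 76.33.
The Normal likelihood contributes (σ²)^(−n/2) exp(−SS/(2σ²)), so the posterior is Inverse-Gamma(α + n/2, β + SS/2) = Inverse-Gamma(6, 42.165).
The mode of Inverse-Gamma(a, b) is b/(a+1) = 42.165/7 ≈ 6.024.

σ̂²_MAP = 6.024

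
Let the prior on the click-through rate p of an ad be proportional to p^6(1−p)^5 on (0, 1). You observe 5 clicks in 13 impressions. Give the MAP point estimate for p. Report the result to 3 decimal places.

p̂_MAP = 0.458

The prior density ∝ p^6(1−p)^5 is the kernel of Beta(7, 6).
Data: 5 successes in 13 trials. The binomial likelihood contributes p^5(1−p)^8, so the posterior is Beta(7+5, 6+8) = Beta(12, 14).
For Beta(a, b) with a, b > 1 the mode is (a−1)/(a+b−2) = 11/24 ≈ 0.458.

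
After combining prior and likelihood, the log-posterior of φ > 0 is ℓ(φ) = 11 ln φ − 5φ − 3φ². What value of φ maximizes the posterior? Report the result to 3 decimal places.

ℓ'(φ) = 11/φ − 5 − 6φ. Setting this to zero and multiplying by φ: 6φ² + 5φ − 11 = 0.
φ = (−5 + √(5² + 4·6·11)) / (2·6) = (−5 + √289) / 12 = (−5 + 17)/12 = 1.
ℓ''(φ) = −11/φ² − 6 < 0, confirming a maximum.

φ̂_MAP = 1.000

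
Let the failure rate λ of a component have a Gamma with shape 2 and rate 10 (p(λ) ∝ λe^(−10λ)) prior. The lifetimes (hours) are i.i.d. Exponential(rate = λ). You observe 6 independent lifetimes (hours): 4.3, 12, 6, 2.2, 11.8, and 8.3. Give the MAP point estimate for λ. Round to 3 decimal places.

λ̂_MAP = 0.128

The Exponential(rate=λ) likelihood is ∝ λ^n e^(−λΣtᵢ). Here n = 6 and Σtᵢ = 4.3 + 12 + 6 + 2.2 + 11.8 + 8.3 = 44.6.
Posterior ∝ λe^(−10λ) · λ^6e^(−44.6λ) = λ^7e^(−54.6λ), i.e. Gamma(8, 54.6).
Mode = (a−1)/b = 7/54.6 ≈ 0.128.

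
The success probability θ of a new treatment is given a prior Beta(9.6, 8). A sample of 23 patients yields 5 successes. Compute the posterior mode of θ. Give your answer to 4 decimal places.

θ̂_MAP = 0.3523

Prior: Beta(9.6, 8).
Data: 5 successes in 23 trials. The binomial likelihood contributes θ^5(1−θ)^18, so the posterior is Beta(9.6+5, 8+18) = Beta(14.6, 26).
For Beta(a, b) with a, b > 1 the mode is (a−1)/(a+b−2) = 13.6/38.6 ≈ 0.3523.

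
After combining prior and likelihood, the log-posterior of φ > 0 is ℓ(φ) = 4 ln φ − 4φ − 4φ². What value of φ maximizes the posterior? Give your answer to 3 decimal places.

φ̂_MAP = 0.500

ℓ'(φ) = 4/φ − 4 − 8φ. Setting this to zero and multiplying by φ: 8φ² + 4φ − 4 = 0.
φ = (−4 + √(4² + 4·8·4)) / (2·8) = (−4 + √144) / 16 = (−4 + 12)/16 = 1/2.
ℓ''(φ) = −4/φ² − 8 < 0, confirming a maximum.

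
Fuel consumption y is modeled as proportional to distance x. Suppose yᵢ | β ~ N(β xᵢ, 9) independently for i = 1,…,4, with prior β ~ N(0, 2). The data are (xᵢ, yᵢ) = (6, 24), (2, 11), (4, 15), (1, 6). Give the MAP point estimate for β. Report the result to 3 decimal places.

β̂_MAP = 3.772

log p(β | y) = −Σ(yᵢ − βxᵢ)²/(2·9) − β²/(2·2) + const.
Setting the derivative to zero: Σxᵢ(yᵢ − βxᵢ)/9 − β/2 = 0, so β = Σxᵢyᵢ / (Σxᵢ² + σ²/τ²).
Σxᵢyᵢ = 6·24 + 2·11 + 4·15 + 1·6 = 232; Σxᵢ² = 57; σ²/τ² = 4.5.
β̂_MAP = 232 / (57 + 4.5) = 232/61.5 ≈ 3.772.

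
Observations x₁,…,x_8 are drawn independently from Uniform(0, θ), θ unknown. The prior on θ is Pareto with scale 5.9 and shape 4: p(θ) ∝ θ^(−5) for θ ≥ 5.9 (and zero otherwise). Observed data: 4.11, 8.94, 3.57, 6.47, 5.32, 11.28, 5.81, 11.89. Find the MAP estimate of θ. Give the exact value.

The Uniform(0, θ) likelihood is θ^(−n) for θ ≥ max(xᵢ), zero otherwise. Here max(xᵢ) = 11.89.
Posterior ∝ θ^(−5) · θ^(−8) = θ^(−13) on θ ≥ max(5.9, 11.89) = 11.89.
This density is strictly decreasing in θ, so the posterior mode lies at the lower boundary of the support.

θ̂_MAP = 11.89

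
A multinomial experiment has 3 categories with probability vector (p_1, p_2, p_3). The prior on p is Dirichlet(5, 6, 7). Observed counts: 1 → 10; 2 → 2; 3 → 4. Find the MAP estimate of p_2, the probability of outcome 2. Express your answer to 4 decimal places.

MAP estimate: 0.2258

The posterior is Dirichlet(αᵢ + nᵢ) = Dirichlet(15, 8, 11).
For a Dirichlet(a₁,…,a_K) with all aᵢ > 1, the mode has j-th component (aⱼ − 1)/(Σaᵢ − K).
Here Σaᵢ = 34 and K = 3, so p_2 = (8 − 1)/(34 − 3) = 7/31 ≈ 0.2258.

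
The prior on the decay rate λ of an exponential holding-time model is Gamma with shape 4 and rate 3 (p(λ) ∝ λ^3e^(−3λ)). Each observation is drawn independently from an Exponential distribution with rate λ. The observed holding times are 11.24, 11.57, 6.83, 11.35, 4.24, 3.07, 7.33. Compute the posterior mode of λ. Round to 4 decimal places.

The Exponential(rate=λ) likelihood is ∝ λ^n e^(−λΣtᵢ). Here n = 7 and Σtᵢ = 11.24 + 11.57 + 6.83 + 11.35 + 4.24 + 3.07 + 7.33 = 55.63.
Posterior ∝ λ^3e^(−3λ) · λ^7e^(−55.63λ) = λ^10e^(−58.63λ), i.e. Gamma(11, 58.63).
Mode = (a−1)/b = 10/58.63 ≈ 0.1706.

λ̂_MAP = 0.1706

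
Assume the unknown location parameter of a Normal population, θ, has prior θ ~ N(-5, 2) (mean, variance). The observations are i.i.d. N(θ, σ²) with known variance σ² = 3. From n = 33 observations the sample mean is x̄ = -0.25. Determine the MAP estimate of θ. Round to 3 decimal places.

θ̂_MAP = -0.457

n = 33, x̄ = -0.25.
For a Normal prior and Normal likelihood with known variance, the posterior is Normal; its mode equals its mean, the precision-weighted average.
Prior precision 1/σ₀² = 1/2 = 0.5; data precision n/σ² = 33/3 = 11.
θ̂ = (0.5·(-5) + 11·(-0.25)) / (0.5 + 11) = (-5.25)/11.5 = -21/46 ≈ -0.457.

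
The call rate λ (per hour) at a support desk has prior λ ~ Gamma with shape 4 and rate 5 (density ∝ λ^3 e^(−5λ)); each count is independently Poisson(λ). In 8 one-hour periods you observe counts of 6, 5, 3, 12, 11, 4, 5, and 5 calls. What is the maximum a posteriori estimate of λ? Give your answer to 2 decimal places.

Σxᵢ = 6+5+3+12+11+4+5+5 = 51, with n = 8.
Posterior ∝ λ^3e^(−5λ) · λ^51e^(−8λ) = λ^54e^(−13λ), i.e. Gamma(shape=55, rate=13).
The mode of a Gamma(a, b) with a ≥ 1 (shape–rate) is (a−1)/b = 54/13 ≈ 4.15.

λ̂_MAP = 4.15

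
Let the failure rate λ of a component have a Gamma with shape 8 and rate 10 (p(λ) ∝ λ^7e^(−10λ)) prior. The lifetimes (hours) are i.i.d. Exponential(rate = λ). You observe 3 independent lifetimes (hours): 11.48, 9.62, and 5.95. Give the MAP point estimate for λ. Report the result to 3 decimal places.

The Exponential(rate=λ) likelihood is ∝ λ^n e^(−λΣtᵢ). Here n = 3 and Σtᵢ = 11.48 + 9.62 + 5.95 = 27.05.
Posterior ∝ λ^7e^(−10λ) · λ^3e^(−27.05λ) = λ^10e^(−37.05λ), i.e. Gamma(11, 37.05).
Mode = (a−1)/b = 10/37.05 ≈ 0.270.

λ̂_MAP = 0.270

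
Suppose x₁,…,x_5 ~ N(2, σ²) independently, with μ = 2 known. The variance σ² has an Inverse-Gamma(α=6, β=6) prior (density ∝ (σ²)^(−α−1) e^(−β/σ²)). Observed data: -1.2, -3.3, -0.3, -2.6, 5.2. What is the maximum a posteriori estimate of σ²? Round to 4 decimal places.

σ̂²_MAP = 4.5800

Sum of squared deviations about the known mean: SS = (-1.2−2)² + (-3.3−2)² + (-0.3−2)² + (-2.6−2)² + (5.2−2)² = 75.02.
The Normal likelihood contributes (σ²)^(−n/2) exp(−SS/(2σ²)), so the posterior is Inverse-Gamma(α + n/2, β + SS/2) = Inverse-Gamma(8.5, 43.51).
The mode of Inverse-Gamma(a, b) is b/(a+1) = 43.51/9.5 ≈ 4.5800.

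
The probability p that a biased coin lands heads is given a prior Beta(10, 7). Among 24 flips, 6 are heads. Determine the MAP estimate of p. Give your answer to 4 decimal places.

Prior: Beta(10, 7).
Data: 6 successes in 24 trials. The binomial likelihood contributes p^6(1−p)^18, so the posterior is Beta(10+6, 7+18) = Beta(16, 25).
For Beta(a, b) with a, b > 1 the mode is (a−1)/(a+b−2) = 15/39 ≈ 0.3846.

p̂_MAP = 0.3846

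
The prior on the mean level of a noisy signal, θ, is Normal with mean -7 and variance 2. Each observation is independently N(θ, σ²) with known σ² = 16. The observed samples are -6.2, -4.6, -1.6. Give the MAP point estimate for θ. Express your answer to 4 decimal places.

θ̂_MAP = -6.2182

n = 3; x̄ = ((-6.2) + (-4.6) + (-1.6))/3 = -12.4/3 = -62/15 ≈ -4.1333.
For a Normal prior and Normal likelihood with known variance, the posterior is Normal; its mode equals its mean, the precision-weighted average.
Prior precision 1/σ₀² = 1/2 = 0.5; data precision n/σ² = 3/16 = 0.1875.
θ̂ = (0.5·(-7) + 0.1875·(-62/15)) / (0.5 + 0.1875) = (-4.275)/0.6875 = -342/55 ≈ -6.2182.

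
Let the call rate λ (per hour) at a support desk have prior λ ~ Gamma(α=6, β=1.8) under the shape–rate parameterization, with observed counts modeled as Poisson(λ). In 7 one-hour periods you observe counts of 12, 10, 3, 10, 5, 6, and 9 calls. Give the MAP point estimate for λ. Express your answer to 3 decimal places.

Σxᵢ = 12+10+3+10+5+6+9 = 55, with n = 7.
Posterior ∝ λ^5e^(−1.8λ) · λ^55e^(−7λ) = λ^60e^(−8.8λ), i.e. Gamma(shape=61, rate=8.8).
The mode of a Gamma(a, b) with a ≥ 1 (shape–rate) is (a−1)/b = 60/8.8 ≈ 6.818.

λ̂_MAP = 6.818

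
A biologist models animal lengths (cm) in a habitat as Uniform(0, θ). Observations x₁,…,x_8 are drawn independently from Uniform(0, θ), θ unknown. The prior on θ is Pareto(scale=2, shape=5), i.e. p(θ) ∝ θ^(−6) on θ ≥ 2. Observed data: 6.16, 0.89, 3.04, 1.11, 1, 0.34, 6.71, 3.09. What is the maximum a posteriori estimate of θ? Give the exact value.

θ̂_MAP = 6.71

The Uniform(0, θ) likelihood is θ^(−n) for θ ≥ max(xᵢ), zero otherwise. Here max(xᵢ) = 6.71.
Posterior ∝ θ^(−6) · θ^(−8) = θ^(−14) on θ ≥ max(2, 6.71) = 6.71.
This density is strictly decreasing in θ, so the posterior mode lies at the lower boundary of the support.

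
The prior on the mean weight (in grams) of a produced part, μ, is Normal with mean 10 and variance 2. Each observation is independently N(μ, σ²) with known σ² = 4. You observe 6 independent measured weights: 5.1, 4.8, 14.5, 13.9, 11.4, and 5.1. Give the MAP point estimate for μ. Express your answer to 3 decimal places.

μ̂_MAP = 9.350

n = 6; x̄ = (5.1 + 4.8 + 14.5 + 13.9 + 11.4 + 5.1)/6 = 54.8/6 = 137/15 ≈ 9.1333.
For a Normal prior and Normal likelihood with known variance, the posterior is Normal; its mode equals its mean, the precision-weighted average.
Prior precision 1/σ₀² = 1/2 = 0.5; data precision n/σ² = 6/4 = 1.5.
μ̂ = (0.5·10 + 1.5·(137/15)) / (0.5 + 1.5) = 18.7/2 = 9.350.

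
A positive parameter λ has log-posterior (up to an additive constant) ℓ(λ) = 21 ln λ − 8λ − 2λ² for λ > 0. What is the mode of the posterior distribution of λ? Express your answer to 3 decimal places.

λ̂_MAP = 1.500

ℓ'(λ) = 21/λ − 8 − 4λ. Setting this to zero and multiplying by λ: 4λ² + 8λ − 21 = 0.
λ = (−8 + √(8² + 4·4·21)) / (2·4) = (−8 + √400) / 8 = (−8 + 20)/8 = 3/2.
ℓ''(λ) = −21/λ² − 4 < 0, confirming a maximum.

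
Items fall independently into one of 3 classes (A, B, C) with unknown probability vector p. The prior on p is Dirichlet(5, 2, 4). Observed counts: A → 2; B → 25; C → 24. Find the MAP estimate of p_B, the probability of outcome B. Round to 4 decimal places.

MAP estimate of p_B = 0.4407

The posterior is Dirichlet(αᵢ + nᵢ) = Dirichlet(7, 27, 28).
For a Dirichlet(a₁,…,a_K) with all aᵢ > 1, the mode has j-th component (aⱼ − 1)/(Σaᵢ − K).
Here Σaᵢ = 62 and K = 3, so p_B = (27 − 1)/(62 − 3) = 26/59 ≈ 0.4407.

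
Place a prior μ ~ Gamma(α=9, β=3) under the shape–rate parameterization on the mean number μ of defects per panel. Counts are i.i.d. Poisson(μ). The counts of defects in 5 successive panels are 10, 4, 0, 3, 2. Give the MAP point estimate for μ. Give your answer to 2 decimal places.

μ̂_MAP = 3.38

Σxᵢ = 10+4+0+3+2 = 19, with n = 5.
Posterior ∝ μ^8e^(−3μ) · μ^19e^(−5μ) = μ^27e^(−8μ), i.e. Gamma(shape=28, rate=8).
The mode of a Gamma(a, b) with a ≥ 1 (shape–rate) is (a−1)/b = 27/8 ≈ 3.38.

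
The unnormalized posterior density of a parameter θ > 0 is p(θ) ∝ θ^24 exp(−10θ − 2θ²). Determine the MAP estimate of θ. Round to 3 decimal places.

θ̂_MAP = 1.500

ℓ'(θ) = 24/θ − 10 − 4θ. Setting this to zero and multiplying by θ: 4θ² + 10θ − 24 = 0.
θ = (−10 + √(10² + 4·4·24)) / (2·4) = (−10 + √484) / 8 = (−10 + 22)/8 = 3/2.
ℓ''(θ) = −24/θ² − 4 < 0, confirming a maximum.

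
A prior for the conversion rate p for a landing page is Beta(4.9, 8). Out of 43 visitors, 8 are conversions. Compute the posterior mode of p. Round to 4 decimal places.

Prior: Beta(4.9, 8).
Data: 8 successes in 43 trials. The binomial likelihood contributes p^8(1−p)^35, so the posterior is Beta(4.9+8, 8+35) = Beta(12.9, 43).
For Beta(a, b) with a, b > 1 the mode is (a−1)/(a+b−2) = 11.9/53.9 ≈ 0.2208.

p̂_MAP = 0.2208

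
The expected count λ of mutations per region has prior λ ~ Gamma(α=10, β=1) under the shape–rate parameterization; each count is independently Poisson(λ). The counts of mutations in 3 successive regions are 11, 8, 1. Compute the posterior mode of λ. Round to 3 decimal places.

Σxᵢ = 11+8+1 = 20, with n = 3.
Posterior ∝ λ^9e^(−1λ) · λ^20e^(−3λ) = λ^29e^(−4λ), i.e. Gamma(shape=30, rate=4).
The mode of a Gamma(a, b) with a ≥ 1 (shape–rate) is (a−1)/b = 29/4 ≈ 7.250.

λ̂_MAP = 7.250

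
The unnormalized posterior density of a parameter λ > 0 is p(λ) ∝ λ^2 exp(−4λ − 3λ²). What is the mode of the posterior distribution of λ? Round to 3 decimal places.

ℓ'(λ) = 2/λ − 4 − 6λ. Setting this to zero and multiplying by λ: 6λ² + 4λ − 2 = 0.
λ = (−4 + √(4² + 4·6·2)) / (2·6) = (−4 + √64) / 12 = (−4 + 8)/12 = 1/3.
ℓ''(λ) = −2/λ² − 6 < 0, confirming a maximum.

λ̂_MAP = 0.333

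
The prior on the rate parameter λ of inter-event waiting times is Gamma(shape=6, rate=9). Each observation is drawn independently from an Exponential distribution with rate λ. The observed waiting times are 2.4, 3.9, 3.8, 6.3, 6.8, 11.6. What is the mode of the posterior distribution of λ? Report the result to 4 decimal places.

The Exponential(rate=λ) likelihood is ∝ λ^n e^(−λΣtᵢ). Here n = 6 and Σtᵢ = 2.4 + 3.9 + 3.8 + 6.3 + 6.8 + 11.6 = 34.8.
Posterior ∝ λ^5e^(−9λ) · λ^6e^(−34.8λ) = λ^11e^(−43.8λ), i.e. Gamma(12, 43.8).
Mode = (a−1)/b = 11/43.8 ≈ 0.2511.

λ̂_MAP = 0.2511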